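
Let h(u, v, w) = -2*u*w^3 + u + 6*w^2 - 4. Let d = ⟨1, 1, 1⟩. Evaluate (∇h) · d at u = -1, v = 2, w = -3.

73

∂h/∂u = -2*w^3 + 1
∂h/∂v = 0
∂h/∂w = -6*u*w^2 + 12*w
∇h at (-1, 2, -3) = (55, 0, 18)
∇h · d = (55)(1) + (0)(1) + (18)(1) = 73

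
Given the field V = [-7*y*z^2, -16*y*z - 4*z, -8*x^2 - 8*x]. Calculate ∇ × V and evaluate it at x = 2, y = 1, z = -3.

(20, 82, 63)

(∇×V)₁ = ∂V₃/∂y − ∂V₂/∂z = 16*y + 4
(∇×V)₂ = ∂V₁/∂z − ∂V₃/∂x = 16*x - 14*y*z + 8
(∇×V)₃ = ∂V₂/∂x − ∂V₁/∂y = 7*z^2
∇×V = (16*y + 4, 16*x - 14*y*z + 8, 7*z^2)
At (2, 1, -3): (20, 82, 63).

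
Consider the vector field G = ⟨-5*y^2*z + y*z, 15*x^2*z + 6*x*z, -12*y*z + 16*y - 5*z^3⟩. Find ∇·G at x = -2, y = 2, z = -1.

-39

∂G₁/∂x = 0
∂G₂/∂y = 0
∂G₃/∂z = -12*y - 15*z^2
∇·G = -12*y - 15*z^2
At (-2, 2, -1): -39.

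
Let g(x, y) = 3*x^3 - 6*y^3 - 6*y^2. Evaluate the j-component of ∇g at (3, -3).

(∇g)_2 = ∂g/∂y = -18*y^2 - 12*y
At (3, -3): -126.

-126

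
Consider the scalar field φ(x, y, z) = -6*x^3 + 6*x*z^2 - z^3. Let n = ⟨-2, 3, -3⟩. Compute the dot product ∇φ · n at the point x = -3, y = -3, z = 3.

621

∂φ/∂x = -18*x^2 + 6*z^2
∂φ/∂y = 0
∂φ/∂z = 12*x*z - 3*z^2
∇φ at (-3, -3, 3) = (-108, 0, -135)
∇φ · n = (-108)(-2) + (0)(3) + (-135)(-3) = 621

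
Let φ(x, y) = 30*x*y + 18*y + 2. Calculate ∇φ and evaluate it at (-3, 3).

(90, -72)

∂φ/∂x = 30*y
∂φ/∂y = 30*x + 18
∇φ = (30*y, 30*x + 18)
At (-3, 3): (90, -72).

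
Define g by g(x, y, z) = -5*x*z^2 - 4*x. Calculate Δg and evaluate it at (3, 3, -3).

-30

∂²g/∂x² = 0
∂²g/∂y² = 0
∂²g/∂z² = -10*x
∇²g = -10*x
At (3, 3, -3): -30.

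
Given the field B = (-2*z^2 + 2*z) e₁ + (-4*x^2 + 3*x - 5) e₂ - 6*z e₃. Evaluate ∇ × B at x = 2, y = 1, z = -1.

(0, 6, -13)

(∇×B)₁ = ∂B₃/∂y − ∂B₂/∂z = 0
(∇×B)₂ = ∂B₁/∂z − ∂B₃/∂x = -4*z + 2
(∇×B)₃ = ∂B₂/∂x − ∂B₁/∂y = -8*x + 3
∇×B = (0, -4*z + 2, -8*x + 3)
At (2, 1, -1): (0, 6, -13).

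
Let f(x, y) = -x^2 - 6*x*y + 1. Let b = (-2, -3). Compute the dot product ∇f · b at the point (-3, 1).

-54

∂f/∂x = -2*x - 6*y
∂f/∂y = -6*x
∇f at (-3, 1) = (0, 18)
∇f · b = (0)(-2) + (18)(-3) = -54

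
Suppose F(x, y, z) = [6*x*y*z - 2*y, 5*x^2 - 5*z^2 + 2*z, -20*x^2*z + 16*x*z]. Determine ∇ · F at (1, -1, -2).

8

∂F₁/∂x = 6*y*z
∂F₂/∂y = 0
∂F₃/∂z = -20*x^2 + 16*x
∇·F = -20*x^2 + 16*x + 6*y*z
At (1, -1, -2): 8.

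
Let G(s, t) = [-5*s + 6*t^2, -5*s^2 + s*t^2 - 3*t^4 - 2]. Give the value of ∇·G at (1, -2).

∂G₁/∂s = -5
∂G₂/∂t = 2*s*t - 12*t^3
∇·G = 2*s*t - 12*t^3 - 5
At (1, -2): 87.

87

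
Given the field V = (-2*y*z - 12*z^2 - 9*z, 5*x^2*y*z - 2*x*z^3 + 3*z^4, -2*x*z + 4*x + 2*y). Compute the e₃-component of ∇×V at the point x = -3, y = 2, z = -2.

(∇×V)_3 = ∂V₂/∂x − ∂V₁/∂y
= 10*x*y*z - 2*z^3 − (-2*z)
= 10*x*y*z - 2*z^3 + 2*z
At (-3, 2, -2): 132.

132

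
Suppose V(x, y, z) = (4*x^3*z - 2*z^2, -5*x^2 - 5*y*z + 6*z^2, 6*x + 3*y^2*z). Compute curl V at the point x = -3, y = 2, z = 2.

(10, -122, 30)

(∇×V)₁ = ∂V₃/∂y − ∂V₂/∂z = 6*y*z + 5*y - 12*z
(∇×V)₂ = ∂V₁/∂z − ∂V₃/∂x = 4*x^3 - 4*z - 6
(∇×V)₃ = ∂V₂/∂x − ∂V₁/∂y = -10*x
∇×V = (6*y*z + 5*y - 12*z, 4*x^3 - 4*z - 6, -10*x)
At (-3, 2, 2): (10, -122, 30).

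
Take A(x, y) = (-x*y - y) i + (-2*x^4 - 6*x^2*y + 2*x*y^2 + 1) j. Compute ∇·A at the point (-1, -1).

-1

∂A₁/∂x = -y
∂A₂/∂y = -6*x^2 + 4*x*y
∇·A = -6*x^2 + 4*x*y - y
At (-1, -1): -1.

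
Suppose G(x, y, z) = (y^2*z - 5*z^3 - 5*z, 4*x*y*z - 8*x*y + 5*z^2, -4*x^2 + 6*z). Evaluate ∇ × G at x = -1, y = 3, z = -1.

(22, -19, -30)

(∇×G)₁ = ∂G₃/∂y − ∂G₂/∂z = -4*x*y - 10*z
(∇×G)₂ = ∂G₁/∂z − ∂G₃/∂x = 8*x + y^2 - 15*z^2 - 5
(∇×G)₃ = ∂G₂/∂x − ∂G₁/∂y = 2*y*z - 8*y
∇×G = (-4*x*y - 10*z, 8*x + y^2 - 15*z^2 - 5, 2*y*z - 8*y)
At (-1, 3, -1): (22, -19, -30).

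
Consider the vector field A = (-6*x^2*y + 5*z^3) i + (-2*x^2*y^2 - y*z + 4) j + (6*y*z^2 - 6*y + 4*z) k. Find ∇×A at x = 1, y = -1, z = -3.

(47, 135, 2)

(∇×A)₁ = ∂A₃/∂y − ∂A₂/∂z = y + 6*z^2 - 6
(∇×A)₂ = ∂A₁/∂z − ∂A₃/∂x = 15*z^2
(∇×A)₃ = ∂A₂/∂x − ∂A₁/∂y = 6*x^2 - 4*x*y^2
∇×A = (y + 6*z^2 - 6, 15*z^2, 6*x^2 - 4*x*y^2)
At (1, -1, -3): (47, 135, 2).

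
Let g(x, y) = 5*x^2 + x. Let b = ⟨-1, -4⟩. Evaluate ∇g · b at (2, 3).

∂g/∂x = 10*x + 1
∂g/∂y = 0
∇g at (2, 3) = (21, 0)
∇g · b = (21)(-1) + (0)(-4) = -21

-21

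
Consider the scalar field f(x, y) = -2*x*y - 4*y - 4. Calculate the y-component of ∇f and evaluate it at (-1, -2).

(∇f)_2 = ∂f/∂y = -2*x - 4
At (-1, -2): -2.

-2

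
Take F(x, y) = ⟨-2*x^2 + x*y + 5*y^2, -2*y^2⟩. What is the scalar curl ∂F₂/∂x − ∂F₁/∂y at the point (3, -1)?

∂F₂/∂x = 0
∂F₁/∂y = x + 10*y
Scalar curl = -x - 10*y
At (3, -1): 7.

7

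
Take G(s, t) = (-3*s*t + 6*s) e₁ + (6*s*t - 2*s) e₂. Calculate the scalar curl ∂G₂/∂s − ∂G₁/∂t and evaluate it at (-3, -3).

∂G₂/∂s = 6*t - 2
∂G₁/∂t = -3*s
Scalar curl = 3*s + 6*t - 2
At (-3, -3): -29.

-29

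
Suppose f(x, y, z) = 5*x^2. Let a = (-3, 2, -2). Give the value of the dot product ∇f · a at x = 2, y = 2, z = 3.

∂f/∂x = 10*x
∂f/∂y = 0
∂f/∂z = 0
∇f at (2, 2, 3) = (20, 0, 0)
∇f · a = (20)(-3) + (0)(2) + (0)(-2) = -60

-60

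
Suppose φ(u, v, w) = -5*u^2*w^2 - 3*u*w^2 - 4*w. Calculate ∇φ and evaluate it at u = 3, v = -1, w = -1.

(-33, 0, 104)

∂φ/∂u = -10*u*w^2 - 3*w^2
∂φ/∂v = 0
∂φ/∂w = -10*u^2*w - 6*u*w - 4
∇φ = (-10*u*w^2 - 3*w^2, 0, -10*u^2*w - 6*u*w - 4)
At (3, -1, -1): (-33, 0, 104).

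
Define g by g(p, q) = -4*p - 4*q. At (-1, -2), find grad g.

(-4, -4)

∂g/∂p = -4
∂g/∂q = -4
∇g = (-4, -4)
At (-1, -2): (-4, -4).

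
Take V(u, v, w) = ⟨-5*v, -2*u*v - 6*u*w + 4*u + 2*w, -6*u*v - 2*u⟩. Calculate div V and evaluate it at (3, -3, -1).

-6

∂V₁/∂u = 0
∂V₂/∂v = -2*u
∂V₃/∂w = 0
∇·V = -2*u
At (3, -3, -1): -6.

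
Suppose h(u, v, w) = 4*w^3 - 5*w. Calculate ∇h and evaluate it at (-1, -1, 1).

∂h/∂u = 0
∂h/∂v = 0
∂h/∂w = 12*w^2 - 5
∇h = (0, 0, 12*w^2 - 5)
At (-1, -1, 1): (0, 0, 7).

(0, 0, 7)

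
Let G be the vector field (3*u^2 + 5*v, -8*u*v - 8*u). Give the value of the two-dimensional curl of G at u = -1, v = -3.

11

∂G₂/∂u = -8*v - 8
∂G₁/∂v = 5
Scalar curl = -8*v - 13
At (-1, -3): 11.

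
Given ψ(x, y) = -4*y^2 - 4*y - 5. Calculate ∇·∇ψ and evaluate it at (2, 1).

∂²ψ/∂x² = 0
∂²ψ/∂y² = -8
∇²ψ = -8
At (2, 1): -8.

-8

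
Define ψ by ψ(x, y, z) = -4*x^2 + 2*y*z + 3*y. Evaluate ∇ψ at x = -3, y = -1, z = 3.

(24, 9, -2)

∂ψ/∂x = -8*x
∂ψ/∂y = 2*z + 3
∂ψ/∂z = 2*y
∇ψ = (-8*x, 2*z + 3, 2*y)
At (-3, -1, 3): (24, 9, -2).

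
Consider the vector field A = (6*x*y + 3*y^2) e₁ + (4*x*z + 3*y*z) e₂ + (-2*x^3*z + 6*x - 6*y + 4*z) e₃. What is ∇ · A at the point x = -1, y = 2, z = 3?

∂A₁/∂x = 6*y
∂A₂/∂y = 3*z
∂A₃/∂z = -2*x^3 + 4
∇·A = -2*x^3 + 6*y + 3*z + 4
At (-1, 2, 3): 27.

27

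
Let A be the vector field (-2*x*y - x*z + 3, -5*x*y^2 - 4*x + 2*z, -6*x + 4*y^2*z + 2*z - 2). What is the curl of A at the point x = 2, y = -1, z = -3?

(∇×A)₁ = ∂A₃/∂y − ∂A₂/∂z = 8*y*z - 2
(∇×A)₂ = ∂A₁/∂z − ∂A₃/∂x = -x + 6
(∇×A)₃ = ∂A₂/∂x − ∂A₁/∂y = 2*x - 5*y^2 - 4
∇×A = (8*y*z - 2, -x + 6, 2*x - 5*y^2 - 4)
At (2, -1, -3): (22, 4, -5).

(22, 4, -5)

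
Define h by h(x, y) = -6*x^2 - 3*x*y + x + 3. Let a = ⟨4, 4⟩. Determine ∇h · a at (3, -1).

-164

∂h/∂x = -12*x - 3*y + 1
∂h/∂y = -3*x
∇h at (3, -1) = (-32, -9)
∇h · a = (-32)(4) + (-9)(4) = -164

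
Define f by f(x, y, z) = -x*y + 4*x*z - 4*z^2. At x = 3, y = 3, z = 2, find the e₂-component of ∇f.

(∇f)_2 = ∂f/∂y = -x
At (3, 3, 2): -3.

-3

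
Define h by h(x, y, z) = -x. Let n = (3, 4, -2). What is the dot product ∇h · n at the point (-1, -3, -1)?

∂h/∂x = -1
∂h/∂y = 0
∂h/∂z = 0
∇h at (-1, -3, -1) = (-1, 0, 0)
∇h · n = (-1)(3) + (0)(4) + (0)(-2) = -3

-3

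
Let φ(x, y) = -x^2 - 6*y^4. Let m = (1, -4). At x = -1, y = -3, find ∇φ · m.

∂φ/∂x = -2*x
∂φ/∂y = -24*y^3
∇φ at (-1, -3) = (2, 648)
∇φ · m = (2)(1) + (648)(-4) = -2590

-2590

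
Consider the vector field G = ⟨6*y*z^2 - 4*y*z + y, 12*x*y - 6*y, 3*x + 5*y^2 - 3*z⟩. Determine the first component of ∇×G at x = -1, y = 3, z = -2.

30

(∇×G)_1 = ∂G₃/∂y − ∂G₂/∂z
= 10*y − (0)
= 10*y
At (-1, 3, -2): 30.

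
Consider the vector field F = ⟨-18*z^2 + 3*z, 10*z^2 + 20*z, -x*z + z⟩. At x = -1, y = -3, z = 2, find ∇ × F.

(∇×F)₁ = ∂F₃/∂y − ∂F₂/∂z = -20*z - 20
(∇×F)₂ = ∂F₁/∂z − ∂F₃/∂x = -35*z + 3
(∇×F)₃ = ∂F₂/∂x − ∂F₁/∂y = 0
∇×F = (-20*z - 20, -35*z + 3, 0)
At (-1, -3, 2): (-60, -67, 0).

(-60, -67, 0)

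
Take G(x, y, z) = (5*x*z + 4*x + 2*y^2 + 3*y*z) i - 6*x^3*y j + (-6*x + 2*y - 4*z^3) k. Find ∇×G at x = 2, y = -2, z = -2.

(∇×G)₁ = ∂G₃/∂y − ∂G₂/∂z = 2
(∇×G)₂ = ∂G₁/∂z − ∂G₃/∂x = 5*x + 3*y + 6
(∇×G)₃ = ∂G₂/∂x − ∂G₁/∂y = -18*x^2*y - 4*y - 3*z
∇×G = (2, 5*x + 3*y + 6, -18*x^2*y - 4*y - 3*z)
At (2, -2, -2): (2, 10, 158).

(2, 10, 158)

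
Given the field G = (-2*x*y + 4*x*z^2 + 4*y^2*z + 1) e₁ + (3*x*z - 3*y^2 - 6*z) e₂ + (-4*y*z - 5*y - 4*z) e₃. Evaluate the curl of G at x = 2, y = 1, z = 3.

(-17, 52, -11)

(∇×G)₁ = ∂G₃/∂y − ∂G₂/∂z = -3*x - 4*z + 1
(∇×G)₂ = ∂G₁/∂z − ∂G₃/∂x = 8*x*z + 4*y^2
(∇×G)₃ = ∂G₂/∂x − ∂G₁/∂y = 2*x - 8*y*z + 3*z
∇×G = (-3*x - 4*z + 1, 8*x*z + 4*y^2, 2*x - 8*y*z + 3*z)
At (2, 1, 3): (-17, 52, -11).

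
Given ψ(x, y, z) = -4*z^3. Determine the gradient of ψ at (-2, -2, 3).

(0, 0, -108)

∂ψ/∂x = 0
∂ψ/∂y = 0
∂ψ/∂z = -12*z^2
∇ψ = (0, 0, -12*z^2)
At (-2, -2, 3): (0, 0, -108).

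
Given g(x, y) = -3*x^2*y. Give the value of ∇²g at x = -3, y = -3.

18

∂²g/∂x² = -6*y
∂²g/∂y² = 0
∇²g = -6*y
At (-3, -3): 18.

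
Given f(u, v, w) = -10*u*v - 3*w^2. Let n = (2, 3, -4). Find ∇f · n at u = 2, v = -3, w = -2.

∂f/∂u = -10*v
∂f/∂v = -10*u
∂f/∂w = -6*w
∇f at (2, -3, -2) = (30, -20, 12)
∇f · n = (30)(2) + (-20)(3) + (12)(-4) = -48

-48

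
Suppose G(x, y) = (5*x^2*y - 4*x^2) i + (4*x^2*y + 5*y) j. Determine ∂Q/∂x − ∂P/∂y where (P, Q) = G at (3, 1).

∂G₂/∂x = 8*x*y
∂G₁/∂y = 5*x^2
Scalar curl = -5*x^2 + 8*x*y
At (3, 1): -21.

-21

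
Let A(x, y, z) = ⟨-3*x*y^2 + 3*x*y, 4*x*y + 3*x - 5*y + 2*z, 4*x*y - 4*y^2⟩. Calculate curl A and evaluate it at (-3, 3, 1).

(∇×A)₁ = ∂A₃/∂y − ∂A₂/∂z = 4*x - 8*y - 2
(∇×A)₂ = ∂A₁/∂z − ∂A₃/∂x = -4*y
(∇×A)₃ = ∂A₂/∂x − ∂A₁/∂y = 6*x*y - 3*x + 4*y + 3
∇×A = (4*x - 8*y - 2, -4*y, 6*x*y - 3*x + 4*y + 3)
At (-3, 3, 1): (-38, -12, -30).

(-38, -12, -30)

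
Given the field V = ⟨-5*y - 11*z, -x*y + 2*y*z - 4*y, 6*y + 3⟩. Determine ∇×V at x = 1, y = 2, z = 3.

(2, -11, 3)

(∇×V)₁ = ∂V₃/∂y − ∂V₂/∂z = -2*y + 6
(∇×V)₂ = ∂V₁/∂z − ∂V₃/∂x = -11
(∇×V)₃ = ∂V₂/∂x − ∂V₁/∂y = -y + 5
∇×V = (-2*y + 6, -11, -y + 5)
At (1, 2, 3): (2, -11, 3).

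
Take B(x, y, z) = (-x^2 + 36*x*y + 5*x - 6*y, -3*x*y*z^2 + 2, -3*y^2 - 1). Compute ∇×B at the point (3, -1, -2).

(42, 0, -90)

(∇×B)₁ = ∂B₃/∂y − ∂B₂/∂z = 6*x*y*z - 6*y
(∇×B)₂ = ∂B₁/∂z − ∂B₃/∂x = 0
(∇×B)₃ = ∂B₂/∂x − ∂B₁/∂y = -36*x - 3*y*z^2 + 6
∇×B = (6*x*y*z - 6*y, 0, -36*x - 3*y*z^2 + 6)
At (3, -1, -2): (42, 0, -90).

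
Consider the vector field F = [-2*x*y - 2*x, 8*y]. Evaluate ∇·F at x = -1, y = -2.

∂F₁/∂x = -2*y - 2
∂F₂/∂y = 8
∇·F = -2*y + 6
At (-1, -2): 10.

10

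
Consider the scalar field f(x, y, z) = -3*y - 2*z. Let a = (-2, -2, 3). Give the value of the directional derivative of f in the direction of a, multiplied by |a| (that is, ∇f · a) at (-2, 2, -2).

∂f/∂x = 0
∂f/∂y = -3
∂f/∂z = -2
∇f at (-2, 2, -2) = (0, -3, -2)
∇f · a = (0)(-2) + (-3)(-2) + (-2)(3) = 0

0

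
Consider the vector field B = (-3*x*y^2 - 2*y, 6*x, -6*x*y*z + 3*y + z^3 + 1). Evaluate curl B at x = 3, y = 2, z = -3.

(57, -36, 44)

(∇×B)₁ = ∂B₃/∂y − ∂B₂/∂z = -6*x*z + 3
(∇×B)₂ = ∂B₁/∂z − ∂B₃/∂x = 6*y*z
(∇×B)₃ = ∂B₂/∂x − ∂B₁/∂y = 6*x*y + 8
∇×B = (-6*x*z + 3, 6*y*z, 6*x*y + 8)
At (3, 2, -3): (57, -36, 44).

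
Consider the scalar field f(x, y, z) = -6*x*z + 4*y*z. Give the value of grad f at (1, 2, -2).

(12, -8, 2)

∂f/∂x = -6*z
∂f/∂y = 4*z
∂f/∂z = -6*x + 4*y
∇f = (-6*z, 4*z, -6*x + 4*y)
At (1, 2, -2): (12, -8, 2).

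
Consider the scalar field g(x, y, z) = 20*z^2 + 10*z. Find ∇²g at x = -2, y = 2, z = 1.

∂²g/∂x² = 0
∂²g/∂y² = 0
∂²g/∂z² = 40
∇²g = 40
At (-2, 2, 1): 40.

40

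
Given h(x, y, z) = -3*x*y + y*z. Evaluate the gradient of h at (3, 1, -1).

(-3, -10, 1)

∂h/∂x = -3*y
∂h/∂y = -3*x + z
∂h/∂z = y
∇h = (-3*y, -3*x + z, y)
At (3, 1, -1): (-3, -10, 1).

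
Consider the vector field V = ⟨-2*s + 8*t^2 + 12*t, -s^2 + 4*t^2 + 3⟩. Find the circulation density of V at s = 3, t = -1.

∂V₂/∂s = -2*s
∂V₁/∂t = 16*t + 12
Scalar curl = -2*s - 16*t - 12
At (3, -1): -2.

-2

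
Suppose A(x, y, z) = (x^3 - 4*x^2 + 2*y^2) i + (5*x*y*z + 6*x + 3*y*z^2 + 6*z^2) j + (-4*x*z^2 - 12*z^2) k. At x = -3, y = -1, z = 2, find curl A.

(∇×A)₁ = ∂A₃/∂y − ∂A₂/∂z = -5*x*y - 6*y*z - 12*z
(∇×A)₂ = ∂A₁/∂z − ∂A₃/∂x = 4*z^2
(∇×A)₃ = ∂A₂/∂x − ∂A₁/∂y = 5*y*z - 4*y + 6
∇×A = (-5*x*y - 6*y*z - 12*z, 4*z^2, 5*y*z - 4*y + 6)
At (-3, -1, 2): (-27, 16, 0).

(-27, 16, 0)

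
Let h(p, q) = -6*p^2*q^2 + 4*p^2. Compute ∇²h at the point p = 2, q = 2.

-88

∂²h/∂p² = 4*(-3*q^2 + 2)
∂²h/∂q² = -12*p^2
∇²h = -12*p^2 - 12*q^2 + 8
At (2, 2): -88.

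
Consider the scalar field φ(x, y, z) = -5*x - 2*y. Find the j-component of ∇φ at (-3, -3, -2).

-2

(∇φ)_2 = ∂φ/∂y = -2
At (-3, -3, -2): -2.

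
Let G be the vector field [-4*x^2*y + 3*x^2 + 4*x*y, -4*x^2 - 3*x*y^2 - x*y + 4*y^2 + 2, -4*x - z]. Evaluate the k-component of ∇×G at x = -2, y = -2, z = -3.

30

(∇×G)_3 = ∂G₂/∂x − ∂G₁/∂y
= -8*x - 3*y^2 - y − (-4*x^2 + 4*x)
= 4*x^2 - 12*x - 3*y^2 - y
At (-2, -2, -3): 30.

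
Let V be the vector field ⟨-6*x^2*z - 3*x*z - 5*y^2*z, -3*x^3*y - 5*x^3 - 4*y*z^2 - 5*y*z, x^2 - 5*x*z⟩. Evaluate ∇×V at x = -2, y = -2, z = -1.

(6, -39, 32)

(∇×V)₁ = ∂V₃/∂y − ∂V₂/∂z = 8*y*z + 5*y
(∇×V)₂ = ∂V₁/∂z − ∂V₃/∂x = -6*x^2 - 5*x - 5*y^2 + 5*z
(∇×V)₃ = ∂V₂/∂x − ∂V₁/∂y = -9*x^2*y - 15*x^2 + 10*y*z
∇×V = (8*y*z + 5*y, -6*x^2 - 5*x - 5*y^2 + 5*z, -9*x^2*y - 15*x^2 + 10*y*z)
At (-2, -2, -1): (6, -39, 32).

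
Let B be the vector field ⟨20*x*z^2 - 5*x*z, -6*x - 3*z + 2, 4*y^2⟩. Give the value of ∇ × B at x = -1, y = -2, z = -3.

(-13, 125, -6)

(∇×B)₁ = ∂B₃/∂y − ∂B₂/∂z = 8*y + 3
(∇×B)₂ = ∂B₁/∂z − ∂B₃/∂x = 40*x*z - 5*x
(∇×B)₃ = ∂B₂/∂x − ∂B₁/∂y = -6
∇×B = (8*y + 3, 40*x*z - 5*x, -6)
At (-1, -2, -3): (-13, 125, -6).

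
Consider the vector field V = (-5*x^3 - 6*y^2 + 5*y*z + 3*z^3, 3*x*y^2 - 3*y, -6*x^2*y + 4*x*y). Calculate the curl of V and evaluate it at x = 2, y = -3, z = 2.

(∇×V)₁ = ∂V₃/∂y − ∂V₂/∂z = -6*x^2 + 4*x
(∇×V)₂ = ∂V₁/∂z − ∂V₃/∂x = 12*x*y + y + 9*z^2
(∇×V)₃ = ∂V₂/∂x − ∂V₁/∂y = 3*y^2 + 12*y - 5*z
∇×V = (-6*x^2 + 4*x, 12*x*y + y + 9*z^2, 3*y^2 + 12*y - 5*z)
At (2, -3, 2): (-16, -39, -19).

(-16, -39, -19)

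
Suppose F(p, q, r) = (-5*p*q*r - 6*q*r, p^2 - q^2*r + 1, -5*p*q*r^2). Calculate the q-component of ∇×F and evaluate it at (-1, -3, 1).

-12

(∇×F)_2 = ∂F₁/∂r − ∂F₃/∂p
= -5*p*q - 6*q − (-5*q*r^2)
= -5*p*q + 5*q*r^2 - 6*q
At (-1, -3, 1): -12.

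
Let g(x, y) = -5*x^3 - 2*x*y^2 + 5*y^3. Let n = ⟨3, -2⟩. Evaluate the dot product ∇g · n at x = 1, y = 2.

-173

∂g/∂x = -15*x^2 - 2*y^2
∂g/∂y = -4*x*y + 15*y^2
∇g at (1, 2) = (-23, 52)
∇g · n = (-23)(3) + (52)(-2) = -173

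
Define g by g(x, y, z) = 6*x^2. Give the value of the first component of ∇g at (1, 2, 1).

(∇g)_1 = ∂g/∂x = 12*x
At (1, 2, 1): 12.

12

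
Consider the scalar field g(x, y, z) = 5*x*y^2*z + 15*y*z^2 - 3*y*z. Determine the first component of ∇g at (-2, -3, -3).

(∇g)_1 = ∂g/∂x = 5*y^2*z
At (-2, -3, -3): -135.

-135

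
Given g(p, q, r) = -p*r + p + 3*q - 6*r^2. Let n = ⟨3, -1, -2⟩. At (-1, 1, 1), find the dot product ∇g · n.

∂g/∂p = -r + 1
∂g/∂q = 3
∂g/∂r = -p - 12*r
∇g at (-1, 1, 1) = (0, 3, -11)
∇g · n = (0)(3) + (3)(-1) + (-11)(-2) = 19

19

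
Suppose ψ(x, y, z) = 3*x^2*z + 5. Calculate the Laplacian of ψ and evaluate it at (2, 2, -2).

-12

∂²ψ/∂x² = 6*z
∂²ψ/∂y² = 0
∂²ψ/∂z² = 0
∇²ψ = 6*z
At (2, 2, -2): -12.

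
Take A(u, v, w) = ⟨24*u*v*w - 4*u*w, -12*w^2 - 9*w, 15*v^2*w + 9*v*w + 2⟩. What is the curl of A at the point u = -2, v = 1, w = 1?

(∇×A)₁ = ∂A₃/∂v − ∂A₂/∂w = 30*v*w + 33*w + 9
(∇×A)₂ = ∂A₁/∂w − ∂A₃/∂u = 24*u*v - 4*u
(∇×A)₃ = ∂A₂/∂u − ∂A₁/∂v = -24*u*w
∇×A = (30*v*w + 33*w + 9, 24*u*v - 4*u, -24*u*w)
At (-2, 1, 1): (72, -40, 48).

(72, -40, 48)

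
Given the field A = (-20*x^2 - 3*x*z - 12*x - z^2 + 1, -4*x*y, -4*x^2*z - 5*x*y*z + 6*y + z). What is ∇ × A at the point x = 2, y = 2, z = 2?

(-14, 42, -8)

(∇×A)₁ = ∂A₃/∂y − ∂A₂/∂z = -5*x*z + 6
(∇×A)₂ = ∂A₁/∂z − ∂A₃/∂x = 8*x*z - 3*x + 5*y*z - 2*z
(∇×A)₃ = ∂A₂/∂x − ∂A₁/∂y = -4*y
∇×A = (-5*x*z + 6, 8*x*z - 3*x + 5*y*z - 2*z, -4*y)
At (2, 2, 2): (-14, 42, -8).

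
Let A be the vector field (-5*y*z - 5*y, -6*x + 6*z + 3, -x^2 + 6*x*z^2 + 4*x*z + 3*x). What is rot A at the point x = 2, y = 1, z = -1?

(-6, -6, -6)

(∇×A)₁ = ∂A₃/∂y − ∂A₂/∂z = -6
(∇×A)₂ = ∂A₁/∂z − ∂A₃/∂x = 2*x - 5*y - 6*z^2 - 4*z - 3
(∇×A)₃ = ∂A₂/∂x − ∂A₁/∂y = 5*z - 1
∇×A = (-6, 2*x - 5*y - 6*z^2 - 4*z - 3, 5*z - 1)
At (2, 1, -1): (-6, -6, -6).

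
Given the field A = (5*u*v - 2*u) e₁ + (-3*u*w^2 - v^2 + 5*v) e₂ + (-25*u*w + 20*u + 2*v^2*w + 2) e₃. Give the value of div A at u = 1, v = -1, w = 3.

-23

∂A₁/∂u = 5*v - 2
∂A₂/∂v = -2*v + 5
∂A₃/∂w = -25*u + 2*v^2
∇·A = -25*u + 2*v^2 + 3*v + 3
At (1, -1, 3): -23.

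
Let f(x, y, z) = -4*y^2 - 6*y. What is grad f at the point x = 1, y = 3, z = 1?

(0, -30, 0)

∂f/∂x = 0
∂f/∂y = -8*y - 6
∂f/∂z = 0
∇f = (0, -8*y - 6, 0)
At (1, 3, 1): (0, -30, 0).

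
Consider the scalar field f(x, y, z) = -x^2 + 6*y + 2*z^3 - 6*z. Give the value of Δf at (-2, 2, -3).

-38

∂²f/∂x² = -2
∂²f/∂y² = 0
∂²f/∂z² = 12*z
∇²f = 12*z - 2
At (-2, 2, -3): -38.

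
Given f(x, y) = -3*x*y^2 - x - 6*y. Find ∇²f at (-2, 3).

12

∂²f/∂x² = 0
∂²f/∂y² = -6*x
∇²f = -6*x
At (-2, 3): 12.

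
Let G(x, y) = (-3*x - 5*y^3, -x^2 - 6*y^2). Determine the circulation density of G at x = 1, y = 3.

∂G₂/∂x = -2*x
∂G₁/∂y = -15*y^2
Scalar curl = -2*x + 15*y^2
At (1, 3): 133.

133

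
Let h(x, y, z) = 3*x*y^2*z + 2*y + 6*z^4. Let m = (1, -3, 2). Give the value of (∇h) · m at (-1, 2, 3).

∂h/∂x = 3*y^2*z
∂h/∂y = 6*x*y*z + 2
∂h/∂z = 3*x*y^2 + 24*z^3
∇h at (-1, 2, 3) = (36, -34, 636)
∇h · m = (36)(1) + (-34)(-3) + (636)(2) = 1410

1410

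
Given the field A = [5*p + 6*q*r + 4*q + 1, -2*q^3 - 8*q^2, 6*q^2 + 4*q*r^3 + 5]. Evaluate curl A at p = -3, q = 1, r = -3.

(-96, 6, 14)

(∇×A)₁ = ∂A₃/∂q − ∂A₂/∂r = 12*q + 4*r^3
(∇×A)₂ = ∂A₁/∂r − ∂A₃/∂p = 6*q
(∇×A)₃ = ∂A₂/∂p − ∂A₁/∂q = -6*r - 4
∇×A = (12*q + 4*r^3, 6*q, -6*r - 4)
At (-3, 1, -3): (-96, 6, 14).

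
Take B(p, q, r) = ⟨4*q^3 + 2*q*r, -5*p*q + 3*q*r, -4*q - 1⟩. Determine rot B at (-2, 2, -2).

(∇×B)₁ = ∂B₃/∂q − ∂B₂/∂r = -3*q - 4
(∇×B)₂ = ∂B₁/∂r − ∂B₃/∂p = 2*q
(∇×B)₃ = ∂B₂/∂p − ∂B₁/∂q = -12*q^2 - 5*q - 2*r
∇×B = (-3*q - 4, 2*q, -12*q^2 - 5*q - 2*r)
At (-2, 2, -2): (-10, 4, -54).

(-10, 4, -54)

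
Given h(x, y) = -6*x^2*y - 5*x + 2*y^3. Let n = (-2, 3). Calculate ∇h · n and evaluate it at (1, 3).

∂h/∂x = -12*x*y - 5
∂h/∂y = -6*x^2 + 6*y^2
∇h at (1, 3) = (-41, 48)
∇h · n = (-41)(-2) + (48)(3) = 226

226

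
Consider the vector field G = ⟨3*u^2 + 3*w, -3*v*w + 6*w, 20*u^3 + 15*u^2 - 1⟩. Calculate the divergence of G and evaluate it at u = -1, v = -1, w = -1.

-3

∂G₁/∂u = 6*u
∂G₂/∂v = -3*w
∂G₃/∂w = 0
∇·G = 6*u - 3*w
At (-1, -1, -1): -3.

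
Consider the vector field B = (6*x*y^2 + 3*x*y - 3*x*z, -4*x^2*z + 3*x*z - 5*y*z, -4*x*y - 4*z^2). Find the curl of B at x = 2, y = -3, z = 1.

(-13, -18, 53)

(∇×B)₁ = ∂B₃/∂y − ∂B₂/∂z = 4*x^2 - 7*x + 5*y
(∇×B)₂ = ∂B₁/∂z − ∂B₃/∂x = -3*x + 4*y
(∇×B)₃ = ∂B₂/∂x − ∂B₁/∂y = -12*x*y - 8*x*z - 3*x + 3*z
∇×B = (4*x^2 - 7*x + 5*y, -3*x + 4*y, -12*x*y - 8*x*z - 3*x + 3*z)
At (2, -3, 1): (-13, -18, 53).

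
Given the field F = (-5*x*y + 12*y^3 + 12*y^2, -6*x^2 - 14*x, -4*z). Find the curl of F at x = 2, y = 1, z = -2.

(∇×F)₁ = ∂F₃/∂y − ∂F₂/∂z = 0
(∇×F)₂ = ∂F₁/∂z − ∂F₃/∂x = 0
(∇×F)₃ = ∂F₂/∂x − ∂F₁/∂y = -7*x - 36*y^2 - 24*y - 14
∇×F = (0, 0, -7*x - 36*y^2 - 24*y - 14)
At (2, 1, -2): (0, 0, -88).

(0, 0, -88)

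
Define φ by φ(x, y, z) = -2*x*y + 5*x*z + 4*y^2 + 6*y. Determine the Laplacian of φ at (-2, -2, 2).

8

∂²φ/∂x² = 0
∂²φ/∂y² = 8
∂²φ/∂z² = 0
∇²φ = 8
At (-2, -2, 2): 8.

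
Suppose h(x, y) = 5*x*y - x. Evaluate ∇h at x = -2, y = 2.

(9, -10)

∂h/∂x = 5*y - 1
∂h/∂y = 5*x
∇h = (5*y - 1, 5*x)
At (-2, 2): (9, -10).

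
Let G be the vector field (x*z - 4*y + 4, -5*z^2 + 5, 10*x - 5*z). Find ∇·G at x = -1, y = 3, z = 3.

-2

∂G₁/∂x = z
∂G₂/∂y = 0
∂G₃/∂z = -5
∇·G = z - 5
At (-1, 3, 3): -2.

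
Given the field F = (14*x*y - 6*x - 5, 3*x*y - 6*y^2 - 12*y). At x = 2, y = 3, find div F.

-6

∂F₁/∂x = 14*y - 6
∂F₂/∂y = 3*x - 12*y - 12
∇·F = 3*x + 2*y - 18
At (2, 3): -6.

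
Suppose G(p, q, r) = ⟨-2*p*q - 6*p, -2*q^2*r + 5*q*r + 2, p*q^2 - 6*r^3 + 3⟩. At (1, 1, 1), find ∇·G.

∂G₁/∂p = -2*q - 6
∂G₂/∂q = -4*q*r + 5*r
∂G₃/∂r = -18*r^2
∇·G = -4*q*r - 2*q - 18*r^2 + 5*r - 6
At (1, 1, 1): -25.

-25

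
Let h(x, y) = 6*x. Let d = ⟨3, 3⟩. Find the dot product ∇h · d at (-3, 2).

∂h/∂x = 6
∂h/∂y = 0
∇h at (-3, 2) = (6, 0)
∇h · d = (6)(3) + (0)(3) = 18

18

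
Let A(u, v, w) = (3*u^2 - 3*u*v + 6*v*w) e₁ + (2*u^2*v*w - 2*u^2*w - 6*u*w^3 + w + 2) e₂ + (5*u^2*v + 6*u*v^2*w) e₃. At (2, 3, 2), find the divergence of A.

127

∂A₁/∂u = 6*u - 3*v
∂A₂/∂v = 2*u^2*w
∂A₃/∂w = 6*u*v^2
∇·A = 2*u^2*w + 6*u*v^2 + 6*u - 3*v
At (2, 3, 2): 127.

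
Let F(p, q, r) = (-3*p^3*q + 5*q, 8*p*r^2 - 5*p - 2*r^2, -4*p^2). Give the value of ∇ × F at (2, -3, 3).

(-84, 16, 86)

(∇×F)₁ = ∂F₃/∂q − ∂F₂/∂r = -16*p*r + 4*r
(∇×F)₂ = ∂F₁/∂r − ∂F₃/∂p = 8*p
(∇×F)₃ = ∂F₂/∂p − ∂F₁/∂q = 3*p^3 + 8*r^2 - 10
∇×F = (-16*p*r + 4*r, 8*p, 3*p^3 + 8*r^2 - 10)
At (2, -3, 3): (-84, 16, 86).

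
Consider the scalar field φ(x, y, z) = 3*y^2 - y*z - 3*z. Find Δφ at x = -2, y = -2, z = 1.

∂²φ/∂x² = 0
∂²φ/∂y² = 6
∂²φ/∂z² = 0
∇²φ = 6
At (-2, -2, 1): 6.

6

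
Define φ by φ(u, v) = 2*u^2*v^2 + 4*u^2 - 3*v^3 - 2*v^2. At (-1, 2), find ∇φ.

(-24, -36)

∂φ/∂u = 4*u*v^2 + 8*u
∂φ/∂v = 4*u^2*v - 9*v^2 - 4*v
∇φ = (4*u*v^2 + 8*u, 4*u^2*v - 9*v^2 - 4*v)
At (-1, 2): (-24, -36).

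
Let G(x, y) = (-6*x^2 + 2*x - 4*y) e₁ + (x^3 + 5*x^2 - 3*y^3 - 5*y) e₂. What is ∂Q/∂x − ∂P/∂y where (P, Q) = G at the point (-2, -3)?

∂G₂/∂x = 3*x^2 + 10*x
∂G₁/∂y = -4
Scalar curl = 3*x^2 + 10*x + 4
At (-2, -3): -4.

-4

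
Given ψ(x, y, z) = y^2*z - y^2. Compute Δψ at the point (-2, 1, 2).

2

∂²ψ/∂x² = 0
∂²ψ/∂y² = 2*(z - 1)
∂²ψ/∂z² = 0
∇²ψ = 2*z - 2
At (-2, 1, 2): 2.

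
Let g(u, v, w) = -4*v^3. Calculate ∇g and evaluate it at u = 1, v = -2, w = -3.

∂g/∂u = 0
∂g/∂v = -12*v^2
∂g/∂w = 0
∇g = (0, -12*v^2, 0)
At (1, -2, -3): (0, -48, 0).

(0, -48, 0)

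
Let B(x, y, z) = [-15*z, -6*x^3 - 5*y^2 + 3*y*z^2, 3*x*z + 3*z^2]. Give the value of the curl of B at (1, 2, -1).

(12, -12, -18)

(∇×B)₁ = ∂B₃/∂y − ∂B₂/∂z = -6*y*z
(∇×B)₂ = ∂B₁/∂z − ∂B₃/∂x = -3*z - 15
(∇×B)₃ = ∂B₂/∂x − ∂B₁/∂y = -18*x^2
∇×B = (-6*y*z, -3*z - 15, -18*x^2)
At (1, 2, -1): (12, -12, -18).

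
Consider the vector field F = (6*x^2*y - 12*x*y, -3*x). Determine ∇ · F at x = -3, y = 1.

∂F₁/∂x = 12*x*y - 12*y
∂F₂/∂y = 0
∇·F = 12*x*y - 12*y
At (-3, 1): -48.

-48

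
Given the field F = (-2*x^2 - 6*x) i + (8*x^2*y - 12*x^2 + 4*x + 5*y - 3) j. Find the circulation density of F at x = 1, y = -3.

-68

∂F₂/∂x = 16*x*y - 24*x + 4
∂F₁/∂y = 0
Scalar curl = 16*x*y - 24*x + 4
At (1, -3): -68.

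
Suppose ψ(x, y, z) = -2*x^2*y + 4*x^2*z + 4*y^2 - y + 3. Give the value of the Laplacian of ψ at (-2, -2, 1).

∂²ψ/∂x² = 4*(-y + 2*z)
∂²ψ/∂y² = 8
∂²ψ/∂z² = 0
∇²ψ = -4*y + 8*z + 8
At (-2, -2, 1): 24.

24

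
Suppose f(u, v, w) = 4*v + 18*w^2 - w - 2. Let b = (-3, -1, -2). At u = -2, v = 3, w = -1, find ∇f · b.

∂f/∂u = 0
∂f/∂v = 4
∂f/∂w = 36*w - 1
∇f at (-2, 3, -1) = (0, 4, -37)
∇f · b = (0)(-3) + (4)(-1) + (-37)(-2) = 70

70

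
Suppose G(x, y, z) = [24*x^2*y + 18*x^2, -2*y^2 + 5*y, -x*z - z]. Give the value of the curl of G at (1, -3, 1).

(∇×G)₁ = ∂G₃/∂y − ∂G₂/∂z = 0
(∇×G)₂ = ∂G₁/∂z − ∂G₃/∂x = z
(∇×G)₃ = ∂G₂/∂x − ∂G₁/∂y = -24*x^2
∇×G = (0, z, -24*x^2)
At (1, -3, 1): (0, 1, -24).

(0, 1, -24)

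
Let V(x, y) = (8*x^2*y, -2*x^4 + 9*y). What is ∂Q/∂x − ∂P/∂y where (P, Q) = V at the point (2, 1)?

∂V₂/∂x = -8*x^3
∂V₁/∂y = 8*x^2
Scalar curl = -8*x^3 - 8*x^2
At (2, 1): -96.

-96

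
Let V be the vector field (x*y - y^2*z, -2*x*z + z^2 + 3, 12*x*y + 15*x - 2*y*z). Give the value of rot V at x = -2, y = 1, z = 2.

(∇×V)₁ = ∂V₃/∂y − ∂V₂/∂z = 14*x - 4*z
(∇×V)₂ = ∂V₁/∂z − ∂V₃/∂x = -y^2 - 12*y - 15
(∇×V)₃ = ∂V₂/∂x − ∂V₁/∂y = -x + 2*y*z - 2*z
∇×V = (14*x - 4*z, -y^2 - 12*y - 15, -x + 2*y*z - 2*z)
At (-2, 1, 2): (-36, -28, 2).

(-36, -28, 2)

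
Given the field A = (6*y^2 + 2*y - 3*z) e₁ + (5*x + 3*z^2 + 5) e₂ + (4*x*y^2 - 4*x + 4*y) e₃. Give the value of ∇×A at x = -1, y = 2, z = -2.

(0, -15, -21)

(∇×A)₁ = ∂A₃/∂y − ∂A₂/∂z = 8*x*y - 6*z + 4
(∇×A)₂ = ∂A₁/∂z − ∂A₃/∂x = -4*y^2 + 1
(∇×A)₃ = ∂A₂/∂x − ∂A₁/∂y = -12*y + 3
∇×A = (8*x*y - 6*z + 4, -4*y^2 + 1, -12*y + 3)
At (-1, 2, -2): (0, -15, -21).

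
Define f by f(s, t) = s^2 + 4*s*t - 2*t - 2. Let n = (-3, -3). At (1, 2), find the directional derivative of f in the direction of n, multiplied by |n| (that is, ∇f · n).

-36

∂f/∂s = 2*s + 4*t
∂f/∂t = 4*s - 2
∇f at (1, 2) = (10, 2)
∇f · n = (10)(-3) + (2)(-3) = -36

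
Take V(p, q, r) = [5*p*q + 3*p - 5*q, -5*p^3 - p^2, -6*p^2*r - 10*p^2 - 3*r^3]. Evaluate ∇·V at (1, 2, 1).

∂V₁/∂p = 5*q + 3
∂V₂/∂q = 0
∂V₃/∂r = -6*p^2 - 9*r^2
∇·V = -6*p^2 + 5*q - 9*r^2 + 3
At (1, 2, 1): -2.

-2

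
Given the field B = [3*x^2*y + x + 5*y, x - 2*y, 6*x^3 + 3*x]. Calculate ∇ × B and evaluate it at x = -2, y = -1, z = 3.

(0, -75, -16)

(∇×B)₁ = ∂B₃/∂y − ∂B₂/∂z = 0
(∇×B)₂ = ∂B₁/∂z − ∂B₃/∂x = -18*x^2 - 3
(∇×B)₃ = ∂B₂/∂x − ∂B₁/∂y = -3*x^2 - 4
∇×B = (0, -18*x^2 - 3, -3*x^2 - 4)
At (-2, -1, 3): (0, -75, -16).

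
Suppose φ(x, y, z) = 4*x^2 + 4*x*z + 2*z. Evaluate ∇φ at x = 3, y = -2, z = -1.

∂φ/∂x = 8*x + 4*z
∂φ/∂y = 0
∂φ/∂z = 4*x + 2
∇φ = (8*x + 4*z, 0, 4*x + 2)
At (3, -2, -1): (20, 0, 14).

(20, 0, 14)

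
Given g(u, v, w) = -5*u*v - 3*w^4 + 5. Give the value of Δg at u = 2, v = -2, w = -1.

∂²g/∂u² = 0
∂²g/∂v² = 0
∂²g/∂w² = -36*w^2
∇²g = -36*w^2
At (2, -2, -1): -36.

-36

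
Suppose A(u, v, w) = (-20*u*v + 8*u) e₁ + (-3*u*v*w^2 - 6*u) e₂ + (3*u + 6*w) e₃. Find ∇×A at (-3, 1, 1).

(-18, -3, -69)

(∇×A)₁ = ∂A₃/∂v − ∂A₂/∂w = 6*u*v*w
(∇×A)₂ = ∂A₁/∂w − ∂A₃/∂u = -3
(∇×A)₃ = ∂A₂/∂u − ∂A₁/∂v = 20*u - 3*v*w^2 - 6
∇×A = (6*u*v*w, -3, 20*u - 3*v*w^2 - 6)
At (-3, 1, 1): (-18, -3, -69).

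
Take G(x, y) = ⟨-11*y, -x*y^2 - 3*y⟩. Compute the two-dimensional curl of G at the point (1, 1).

∂G₂/∂x = -y^2
∂G₁/∂y = -11
Scalar curl = -y^2 + 11
At (1, 1): 10.

10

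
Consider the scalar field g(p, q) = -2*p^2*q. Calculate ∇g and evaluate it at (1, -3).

∂g/∂p = -4*p*q
∂g/∂q = -2*p^2
∇g = (-4*p*q, -2*p^2)
At (1, -3): (12, -2).

(12, -2)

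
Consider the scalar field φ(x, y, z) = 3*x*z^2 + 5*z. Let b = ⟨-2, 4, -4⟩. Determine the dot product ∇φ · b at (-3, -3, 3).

142

∂φ/∂x = 3*z^2
∂φ/∂y = 0
∂φ/∂z = 6*x*z + 5
∇φ at (-3, -3, 3) = (27, 0, -49)
∇φ · b = (27)(-2) + (0)(4) + (-49)(-4) = 142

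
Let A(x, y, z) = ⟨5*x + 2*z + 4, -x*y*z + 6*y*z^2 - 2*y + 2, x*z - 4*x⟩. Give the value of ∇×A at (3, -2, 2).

(∇×A)₁ = ∂A₃/∂y − ∂A₂/∂z = x*y - 12*y*z
(∇×A)₂ = ∂A₁/∂z − ∂A₃/∂x = -z + 6
(∇×A)₃ = ∂A₂/∂x − ∂A₁/∂y = -y*z
∇×A = (x*y - 12*y*z, -z + 6, -y*z)
At (3, -2, 2): (42, 4, 4).

(42, 4, 4)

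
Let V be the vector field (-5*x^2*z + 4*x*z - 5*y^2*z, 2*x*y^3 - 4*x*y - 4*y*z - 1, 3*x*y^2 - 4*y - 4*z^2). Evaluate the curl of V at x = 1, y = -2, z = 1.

(∇×V)₁ = ∂V₃/∂y − ∂V₂/∂z = 6*x*y + 4*y - 4
(∇×V)₂ = ∂V₁/∂z − ∂V₃/∂x = -5*x^2 + 4*x - 8*y^2
(∇×V)₃ = ∂V₂/∂x − ∂V₁/∂y = 2*y^3 + 10*y*z - 4*y
∇×V = (6*x*y + 4*y - 4, -5*x^2 + 4*x - 8*y^2, 2*y^3 + 10*y*z - 4*y)
At (1, -2, 1): (-24, -33, -28).

(-24, -33, -28)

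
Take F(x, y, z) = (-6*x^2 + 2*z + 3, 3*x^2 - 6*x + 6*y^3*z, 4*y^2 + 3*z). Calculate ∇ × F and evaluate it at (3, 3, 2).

(∇×F)₁ = ∂F₃/∂y − ∂F₂/∂z = -6*y^3 + 8*y
(∇×F)₂ = ∂F₁/∂z − ∂F₃/∂x = 2
(∇×F)₃ = ∂F₂/∂x − ∂F₁/∂y = 6*x - 6
∇×F = (-6*y^3 + 8*y, 2, 6*x - 6)
At (3, 3, 2): (-138, 2, 12).

(-138, 2, 12)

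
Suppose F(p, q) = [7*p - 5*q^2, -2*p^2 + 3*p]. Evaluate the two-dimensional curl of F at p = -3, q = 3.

45

∂F₂/∂p = -4*p + 3
∂F₁/∂q = -10*q
Scalar curl = -4*p + 10*q + 3
At (-3, 3): 45.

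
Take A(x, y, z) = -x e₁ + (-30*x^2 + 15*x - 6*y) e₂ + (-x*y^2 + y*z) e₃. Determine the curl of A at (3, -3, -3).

(15, 9, -165)

(∇×A)₁ = ∂A₃/∂y − ∂A₂/∂z = -2*x*y + z
(∇×A)₂ = ∂A₁/∂z − ∂A₃/∂x = y^2
(∇×A)₃ = ∂A₂/∂x − ∂A₁/∂y = -60*x + 15
∇×A = (-2*x*y + z, y^2, -60*x + 15)
At (3, -3, -3): (15, 9, -165).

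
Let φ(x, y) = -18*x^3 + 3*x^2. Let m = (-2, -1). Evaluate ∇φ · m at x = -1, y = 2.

∂φ/∂x = -54*x^2 + 6*x
∂φ/∂y = 0
∇φ at (-1, 2) = (-60, 0)
∇φ · m = (-60)(-2) + (0)(-1) = 120

120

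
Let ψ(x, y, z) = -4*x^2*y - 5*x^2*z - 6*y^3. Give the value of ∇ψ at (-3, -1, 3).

(66, -54, -45)

∂ψ/∂x = -8*x*y - 10*x*z
∂ψ/∂y = -4*x^2 - 18*y^2
∂ψ/∂z = -5*x^2
∇ψ = (-8*x*y - 10*x*z, -4*x^2 - 18*y^2, -5*x^2)
At (-3, -1, 3): (66, -54, -45).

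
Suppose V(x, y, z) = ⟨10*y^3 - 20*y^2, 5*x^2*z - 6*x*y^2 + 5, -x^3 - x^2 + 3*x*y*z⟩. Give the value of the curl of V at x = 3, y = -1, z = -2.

(-63, 27, -136)

(∇×V)₁ = ∂V₃/∂y − ∂V₂/∂z = -5*x^2 + 3*x*z
(∇×V)₂ = ∂V₁/∂z − ∂V₃/∂x = 3*x^2 + 2*x - 3*y*z
(∇×V)₃ = ∂V₂/∂x − ∂V₁/∂y = 10*x*z - 36*y^2 + 40*y
∇×V = (-5*x^2 + 3*x*z, 3*x^2 + 2*x - 3*y*z, 10*x*z - 36*y^2 + 40*y)
At (3, -1, -2): (-63, 27, -136).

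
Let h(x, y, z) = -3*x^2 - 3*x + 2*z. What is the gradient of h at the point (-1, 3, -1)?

∂h/∂x = -6*x - 3
∂h/∂y = 0
∂h/∂z = 2
∇h = (-6*x - 3, 0, 2)
At (-1, 3, -1): (3, 0, 2).

(3, 0, 2)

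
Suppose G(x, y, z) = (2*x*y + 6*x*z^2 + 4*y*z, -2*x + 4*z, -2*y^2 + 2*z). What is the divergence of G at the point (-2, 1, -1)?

10

∂G₁/∂x = 2*y + 6*z^2
∂G₂/∂y = 0
∂G₃/∂z = 2
∇·G = 2*y + 6*z^2 + 2
At (-2, 1, -1): 10.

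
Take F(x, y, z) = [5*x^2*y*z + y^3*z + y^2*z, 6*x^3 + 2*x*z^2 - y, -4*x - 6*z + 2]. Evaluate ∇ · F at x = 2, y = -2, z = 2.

-87

∂F₁/∂x = 10*x*y*z
∂F₂/∂y = -1
∂F₃/∂z = -6
∇·F = 10*x*y*z - 7
At (2, -2, 2): -87.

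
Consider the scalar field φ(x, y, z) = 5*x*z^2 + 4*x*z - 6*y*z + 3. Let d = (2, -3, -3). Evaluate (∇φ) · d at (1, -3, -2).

∂φ/∂x = 5*z^2 + 4*z
∂φ/∂y = -6*z
∂φ/∂z = 10*x*z + 4*x - 6*y
∇φ at (1, -3, -2) = (12, 12, 2)
∇φ · d = (12)(2) + (12)(-3) + (2)(-3) = -18

-18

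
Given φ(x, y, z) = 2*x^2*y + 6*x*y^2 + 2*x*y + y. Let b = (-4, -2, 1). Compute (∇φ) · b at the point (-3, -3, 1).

∂φ/∂x = 4*x*y + 6*y^2 + 2*y
∂φ/∂y = 2*x^2 + 12*x*y + 2*x + 1
∂φ/∂z = 0
∇φ at (-3, -3, 1) = (84, 121, 0)
∇φ · b = (84)(-4) + (121)(-2) + (0)(1) = -578

-578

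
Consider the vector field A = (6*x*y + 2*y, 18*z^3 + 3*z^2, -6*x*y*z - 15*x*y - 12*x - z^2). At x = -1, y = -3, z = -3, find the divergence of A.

∂A₁/∂x = 6*y
∂A₂/∂y = 0
∂A₃/∂z = -6*x*y - 2*z
∇·A = -6*x*y + 6*y - 2*z
At (-1, -3, -3): -30.

-30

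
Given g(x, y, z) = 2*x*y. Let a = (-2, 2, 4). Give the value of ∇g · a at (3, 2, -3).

4

∂g/∂x = 2*y
∂g/∂y = 2*x
∂g/∂z = 0
∇g at (3, 2, -3) = (4, 6, 0)
∇g · a = (4)(-2) + (6)(2) + (0)(4) = 4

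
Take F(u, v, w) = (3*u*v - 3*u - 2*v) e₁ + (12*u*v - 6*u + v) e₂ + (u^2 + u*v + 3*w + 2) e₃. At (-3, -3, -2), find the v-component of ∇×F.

(∇×F)_2 = ∂F₁/∂w − ∂F₃/∂u
= 0 − (2*u + v)
= -2*u - v
At (-3, -3, -2): 9.

9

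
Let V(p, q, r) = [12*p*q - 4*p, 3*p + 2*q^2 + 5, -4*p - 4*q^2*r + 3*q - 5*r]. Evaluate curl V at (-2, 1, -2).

(19, 4, 27)

(∇×V)₁ = ∂V₃/∂q − ∂V₂/∂r = -8*q*r + 3
(∇×V)₂ = ∂V₁/∂r − ∂V₃/∂p = 4
(∇×V)₃ = ∂V₂/∂p − ∂V₁/∂q = -12*p + 3
∇×V = (-8*q*r + 3, 4, -12*p + 3)
At (-2, 1, -2): (19, 4, 27).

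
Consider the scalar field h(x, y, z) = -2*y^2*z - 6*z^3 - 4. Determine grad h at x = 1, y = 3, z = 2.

(0, -24, -90)

∂h/∂x = 0
∂h/∂y = -4*y*z
∂h/∂z = -2*y^2 - 18*z^2
∇h = (0, -4*y*z, -2*y^2 - 18*z^2)
At (1, 3, 2): (0, -24, -90).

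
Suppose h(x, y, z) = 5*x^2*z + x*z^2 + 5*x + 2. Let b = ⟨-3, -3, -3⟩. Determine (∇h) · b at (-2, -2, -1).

∂h/∂x = 10*x*z + z^2 + 5
∂h/∂y = 0
∂h/∂z = 5*x^2 + 2*x*z
∇h at (-2, -2, -1) = (26, 0, 24)
∇h · b = (26)(-3) + (0)(-3) + (24)(-3) = -150

-150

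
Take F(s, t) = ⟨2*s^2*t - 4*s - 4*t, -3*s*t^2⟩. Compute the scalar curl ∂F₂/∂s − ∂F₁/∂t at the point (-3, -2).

∂F₂/∂s = -3*t^2
∂F₁/∂t = 2*s^2 - 4
Scalar curl = -2*s^2 - 3*t^2 + 4
At (-3, -2): -26.

-26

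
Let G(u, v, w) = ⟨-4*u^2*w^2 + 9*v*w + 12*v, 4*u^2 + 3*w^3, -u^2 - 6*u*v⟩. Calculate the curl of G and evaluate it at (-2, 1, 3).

(-69, -85, -55)

(∇×G)₁ = ∂G₃/∂v − ∂G₂/∂w = -6*u - 9*w^2
(∇×G)₂ = ∂G₁/∂w − ∂G₃/∂u = -8*u^2*w + 2*u + 15*v
(∇×G)₃ = ∂G₂/∂u − ∂G₁/∂v = 8*u - 9*w - 12
∇×G = (-6*u - 9*w^2, -8*u^2*w + 2*u + 15*v, 8*u - 9*w - 12)
At (-2, 1, 3): (-69, -85, -55).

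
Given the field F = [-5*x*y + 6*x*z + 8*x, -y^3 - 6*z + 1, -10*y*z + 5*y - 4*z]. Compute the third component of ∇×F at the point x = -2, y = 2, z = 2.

(∇×F)_3 = ∂F₂/∂x − ∂F₁/∂y
= 0 − (-5*x)
= 5*x
At (-2, 2, 2): -10.

-10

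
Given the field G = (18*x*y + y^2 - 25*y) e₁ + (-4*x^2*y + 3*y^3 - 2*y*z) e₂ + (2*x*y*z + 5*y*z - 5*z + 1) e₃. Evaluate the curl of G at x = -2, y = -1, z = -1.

(∇×G)₁ = ∂G₃/∂y − ∂G₂/∂z = 2*x*z + 2*y + 5*z
(∇×G)₂ = ∂G₁/∂z − ∂G₃/∂x = -2*y*z
(∇×G)₃ = ∂G₂/∂x − ∂G₁/∂y = -8*x*y - 18*x - 2*y + 25
∇×G = (2*x*z + 2*y + 5*z, -2*y*z, -8*x*y - 18*x - 2*y + 25)
At (-2, -1, -1): (-3, -2, 47).

(-3, -2, 47)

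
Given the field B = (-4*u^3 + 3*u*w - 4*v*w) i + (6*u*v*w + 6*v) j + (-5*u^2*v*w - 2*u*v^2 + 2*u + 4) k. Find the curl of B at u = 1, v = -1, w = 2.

(∇×B)₁ = ∂B₃/∂v − ∂B₂/∂w = -5*u^2*w - 10*u*v
(∇×B)₂ = ∂B₁/∂w − ∂B₃/∂u = 10*u*v*w + 3*u + 2*v^2 - 4*v - 2
(∇×B)₃ = ∂B₂/∂u − ∂B₁/∂v = 6*v*w + 4*w
∇×B = (-5*u^2*w - 10*u*v, 10*u*v*w + 3*u + 2*v^2 - 4*v - 2, 6*v*w + 4*w)
At (1, -1, 2): (0, -13, -4).

(0, -13, -4)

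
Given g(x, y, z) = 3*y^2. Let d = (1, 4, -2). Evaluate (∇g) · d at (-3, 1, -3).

∂g/∂x = 0
∂g/∂y = 6*y
∂g/∂z = 0
∇g at (-3, 1, -3) = (0, 6, 0)
∇g · d = (0)(1) + (6)(4) + (0)(-2) = 24

24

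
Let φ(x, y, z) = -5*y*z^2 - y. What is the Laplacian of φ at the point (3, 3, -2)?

-30

∂²φ/∂x² = 0
∂²φ/∂y² = 0
∂²φ/∂z² = -10*y
∇²φ = -10*y
At (3, 3, -2): -30.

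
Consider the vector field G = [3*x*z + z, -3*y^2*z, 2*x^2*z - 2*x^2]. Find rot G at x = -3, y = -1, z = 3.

(∇×G)₁ = ∂G₃/∂y − ∂G₂/∂z = 3*y^2
(∇×G)₂ = ∂G₁/∂z − ∂G₃/∂x = -4*x*z + 7*x + 1
(∇×G)₃ = ∂G₂/∂x − ∂G₁/∂y = 0
∇×G = (3*y^2, -4*x*z + 7*x + 1, 0)
At (-3, -1, 3): (3, 16, 0).

(3, 16, 0)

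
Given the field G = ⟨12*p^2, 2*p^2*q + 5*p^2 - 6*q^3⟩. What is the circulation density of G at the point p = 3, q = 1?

∂G₂/∂p = 4*p*q + 10*p
∂G₁/∂q = 0
Scalar curl = 4*p*q + 10*p
At (3, 1): 42.

42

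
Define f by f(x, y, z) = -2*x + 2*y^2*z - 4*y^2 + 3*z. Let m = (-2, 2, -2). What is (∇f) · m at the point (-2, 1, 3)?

2

∂f/∂x = -2
∂f/∂y = 4*y*z - 8*y
∂f/∂z = 2*y^2 + 3
∇f at (-2, 1, 3) = (-2, 4, 5)
∇f · m = (-2)(-2) + (4)(2) + (5)(-2) = 2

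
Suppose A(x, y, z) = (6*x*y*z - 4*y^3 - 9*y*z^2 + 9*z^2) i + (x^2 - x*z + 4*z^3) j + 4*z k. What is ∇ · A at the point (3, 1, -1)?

∂A₁/∂x = 6*y*z
∂A₂/∂y = 0
∂A₃/∂z = 4
∇·A = 6*y*z + 4
At (3, 1, -1): -2.

-2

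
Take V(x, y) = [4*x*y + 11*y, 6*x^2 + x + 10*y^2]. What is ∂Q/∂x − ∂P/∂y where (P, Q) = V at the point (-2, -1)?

-26

∂V₂/∂x = 12*x + 1
∂V₁/∂y = 4*x + 11
Scalar curl = 8*x - 10
At (-2, -1): -26.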